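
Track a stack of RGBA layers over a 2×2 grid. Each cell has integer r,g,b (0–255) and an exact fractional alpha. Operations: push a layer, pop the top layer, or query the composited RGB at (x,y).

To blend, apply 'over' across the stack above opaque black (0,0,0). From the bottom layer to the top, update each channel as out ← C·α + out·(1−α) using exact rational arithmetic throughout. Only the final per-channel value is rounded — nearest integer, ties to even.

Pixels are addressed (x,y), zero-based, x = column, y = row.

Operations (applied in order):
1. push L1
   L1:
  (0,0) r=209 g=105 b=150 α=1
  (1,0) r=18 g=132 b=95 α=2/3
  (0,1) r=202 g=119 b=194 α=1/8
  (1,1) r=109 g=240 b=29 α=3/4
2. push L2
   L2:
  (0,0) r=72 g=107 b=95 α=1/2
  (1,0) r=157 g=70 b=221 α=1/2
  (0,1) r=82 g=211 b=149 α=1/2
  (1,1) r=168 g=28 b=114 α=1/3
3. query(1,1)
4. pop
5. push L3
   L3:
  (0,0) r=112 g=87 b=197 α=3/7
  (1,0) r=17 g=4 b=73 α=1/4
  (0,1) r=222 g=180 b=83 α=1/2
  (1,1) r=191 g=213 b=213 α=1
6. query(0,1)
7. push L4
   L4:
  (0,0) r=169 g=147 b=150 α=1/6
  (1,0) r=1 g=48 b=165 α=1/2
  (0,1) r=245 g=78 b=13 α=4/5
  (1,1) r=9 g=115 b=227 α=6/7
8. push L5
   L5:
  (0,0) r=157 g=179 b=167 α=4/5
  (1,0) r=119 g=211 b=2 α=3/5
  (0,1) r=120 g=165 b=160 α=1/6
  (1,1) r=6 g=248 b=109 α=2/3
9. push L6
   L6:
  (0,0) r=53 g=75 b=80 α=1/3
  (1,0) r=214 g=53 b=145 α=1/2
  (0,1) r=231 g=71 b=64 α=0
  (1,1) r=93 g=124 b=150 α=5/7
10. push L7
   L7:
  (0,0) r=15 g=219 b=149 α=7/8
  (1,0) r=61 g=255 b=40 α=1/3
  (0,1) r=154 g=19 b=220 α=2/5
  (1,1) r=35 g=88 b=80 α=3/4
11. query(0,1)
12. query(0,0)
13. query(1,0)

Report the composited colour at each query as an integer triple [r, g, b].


(1,1) stack=L1,L2; from [0,0,0]:
L1 α=3/4: [327/4, 180, 87/4]
L2 α=1/3: [221/2, 388/3, 105/2]
rounded: [110, 129, 52]

at x=0,y=1 over L1,L3:
after L1 α=1/8: [101/4, 119/8, 97/4]
after L3 α=1/2: [989/8, 1559/16, 429/8]
rounded: [124, 97, 54]

query (0,1) [L1,L3,L4,L5,L6,L7] — begin 0,0,0
after L1 α=1/8: [101/4, 119/8, 97/4]
after L3 α=1/2: [989/8, 1559/16, 429/8]
after L4 α=4/5: [8829/40, 6551/80, 169/8]
after L5 α=1/6: [3263/16, 9191/96, 2125/48]
after L6 α=0: [3263/16, 9191/96, 2125/48]
after L7 α=2/5: [14717/80, 10407/160, 1833/16]
rounded: [184, 65, 115]

at x=0,y=0 over L1,L3,L4,L5,L6,L7:
L1 α=1: [209, 105, 150]
L3 α=3/7: [1172/7, 681/7, 1191/7]
L4 α=1/6: [7043/42, 739/7, 2335/14]
L5 α=4/5: [33419/210, 5751/35, 11687/70]
L6 α=1/3: [38984/315, 4709/35, 4829/35]
L7 α=7/8: [72059/2520, 14591/70, 20667/140]
→ [29, 208, 148]

query (1,0) [L1,L3,L4,L5,L6,L7] — begin 0,0,0
after L1 α=2/3: [12, 88, 190/3]
after L3 α=1/4: [53/4, 67, 263/4]
after L4 α=1/2: [57/8, 115/2, 923/8]
after L5 α=3/5: [297/4, 748/5, 947/20]
after L6 α=1/2: [1153/8, 1013/10, 3847/40]
after L7 α=1/3: [1397/12, 2288/15, 1549/20]
rounded: [116, 153, 77]


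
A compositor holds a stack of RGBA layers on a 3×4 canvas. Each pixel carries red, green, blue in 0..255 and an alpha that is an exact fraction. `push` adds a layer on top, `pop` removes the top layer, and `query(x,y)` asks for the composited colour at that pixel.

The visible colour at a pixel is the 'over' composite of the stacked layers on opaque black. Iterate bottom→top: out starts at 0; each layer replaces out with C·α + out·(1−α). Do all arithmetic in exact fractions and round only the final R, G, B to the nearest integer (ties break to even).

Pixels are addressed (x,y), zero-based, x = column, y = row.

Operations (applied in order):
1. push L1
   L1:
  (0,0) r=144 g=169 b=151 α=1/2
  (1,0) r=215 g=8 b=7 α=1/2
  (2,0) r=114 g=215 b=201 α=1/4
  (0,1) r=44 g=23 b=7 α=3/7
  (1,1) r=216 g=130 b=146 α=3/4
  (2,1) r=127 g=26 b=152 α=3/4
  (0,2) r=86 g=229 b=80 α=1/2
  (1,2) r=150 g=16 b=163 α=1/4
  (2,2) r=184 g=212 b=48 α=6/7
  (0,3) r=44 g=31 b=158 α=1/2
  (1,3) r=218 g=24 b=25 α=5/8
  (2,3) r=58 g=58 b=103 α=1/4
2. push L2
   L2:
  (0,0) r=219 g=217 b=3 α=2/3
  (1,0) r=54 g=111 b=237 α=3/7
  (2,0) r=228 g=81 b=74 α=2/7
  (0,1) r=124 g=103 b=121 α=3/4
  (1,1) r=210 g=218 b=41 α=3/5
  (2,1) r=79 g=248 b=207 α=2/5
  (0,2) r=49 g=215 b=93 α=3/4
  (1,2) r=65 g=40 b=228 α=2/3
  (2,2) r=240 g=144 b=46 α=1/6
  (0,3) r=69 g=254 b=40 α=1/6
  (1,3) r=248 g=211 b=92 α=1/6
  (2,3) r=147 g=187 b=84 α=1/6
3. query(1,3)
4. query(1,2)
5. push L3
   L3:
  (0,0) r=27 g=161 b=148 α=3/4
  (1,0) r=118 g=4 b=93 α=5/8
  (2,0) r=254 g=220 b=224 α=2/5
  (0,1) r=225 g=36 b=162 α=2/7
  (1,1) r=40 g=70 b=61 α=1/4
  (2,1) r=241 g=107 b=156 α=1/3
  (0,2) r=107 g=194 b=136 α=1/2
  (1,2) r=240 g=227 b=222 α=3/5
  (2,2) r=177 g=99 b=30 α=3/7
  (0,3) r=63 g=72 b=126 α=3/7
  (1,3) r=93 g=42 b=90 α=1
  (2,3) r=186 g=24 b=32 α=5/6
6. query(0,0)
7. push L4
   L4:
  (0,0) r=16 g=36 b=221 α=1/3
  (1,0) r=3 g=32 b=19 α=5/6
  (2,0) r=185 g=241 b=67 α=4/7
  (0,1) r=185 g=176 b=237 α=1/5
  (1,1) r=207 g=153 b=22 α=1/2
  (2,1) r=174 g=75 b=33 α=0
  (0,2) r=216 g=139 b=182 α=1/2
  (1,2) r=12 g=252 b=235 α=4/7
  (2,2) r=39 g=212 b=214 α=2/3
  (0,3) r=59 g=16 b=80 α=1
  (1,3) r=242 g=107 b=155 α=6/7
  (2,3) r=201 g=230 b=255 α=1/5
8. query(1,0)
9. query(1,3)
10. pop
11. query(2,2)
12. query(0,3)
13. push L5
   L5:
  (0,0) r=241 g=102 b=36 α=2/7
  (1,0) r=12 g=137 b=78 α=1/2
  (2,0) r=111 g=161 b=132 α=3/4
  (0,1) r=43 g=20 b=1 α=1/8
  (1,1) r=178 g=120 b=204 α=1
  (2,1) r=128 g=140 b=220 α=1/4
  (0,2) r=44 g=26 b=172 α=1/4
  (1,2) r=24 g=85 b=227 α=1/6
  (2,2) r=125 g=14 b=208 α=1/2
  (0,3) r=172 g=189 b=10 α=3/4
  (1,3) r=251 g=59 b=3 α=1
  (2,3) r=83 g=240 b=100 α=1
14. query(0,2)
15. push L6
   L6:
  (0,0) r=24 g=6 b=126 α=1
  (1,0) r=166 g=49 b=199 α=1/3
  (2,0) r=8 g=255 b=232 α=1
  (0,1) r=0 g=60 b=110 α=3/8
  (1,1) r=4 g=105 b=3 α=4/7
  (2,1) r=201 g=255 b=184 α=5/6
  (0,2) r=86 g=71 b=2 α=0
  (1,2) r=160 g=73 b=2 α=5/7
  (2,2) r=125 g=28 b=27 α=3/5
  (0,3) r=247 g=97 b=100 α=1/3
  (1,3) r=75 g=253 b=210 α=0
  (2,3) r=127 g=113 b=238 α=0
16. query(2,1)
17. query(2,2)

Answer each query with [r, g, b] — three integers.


(1,3) stack=L1,L2; from [0,0,0]:
+L1 (α=5/8) → [545/4, 15, 125/8]
+L2 (α=1/6) → [1239/8, 143/3, 1361/48]
= [155, 48, 28]

at x=1,y=2 over L1,L2:
L1 α=1/4: [75/2, 4, 163/4]
L2 α=2/3: [335/6, 28, 1987/12]
= [56, 28, 166]

query (0,0) [L1,L2,L3] — begin 0,0,0
L1 α=1/2: [72, 169/2, 151/2]
L2 α=2/3: [170, 1037/6, 163/6]
L3 α=3/4: [251/4, 3935/24, 2827/24]
= [63, 164, 118]

query (1,0) [L1,L2,L3,L4] — begin 0,0,0
+L1 (α=1/2) → [215/2, 4, 7/2]
+L2 (α=3/7) → [592/7, 349/7, 725/7]
+L3 (α=5/8) → [2953/28, 1187/56, 2715/28]
+L4 (α=5/6) → [3373/168, 10147/336, 5375/168]
= [20, 30, 32]

query (1,3) [L1,L2,L3,L4] — begin 0,0,0
+L1 (α=5/8) → [545/4, 15, 125/8]
+L2 (α=1/6) → [1239/8, 143/3, 1361/48]
+L3 (α=1) → [93, 42, 90]
+L4 (α=6/7) → [1545/7, 684/7, 1020/7]
rounded: [221, 98, 146]

at x=2,y=2 over L1,L2,L3:
L1 α=6/7: [1104/7, 1272/7, 288/7]
L2 α=1/6: [1200/7, 1228/7, 881/21]
L3 α=3/7: [8517/49, 6991/49, 5414/147]
= [174, 143, 37]

at x=0,y=3 over L1,L2,L3:
L1 α=1/2: [22, 31/2, 79]
L2 α=1/6: [179/6, 221/4, 145/2]
L3 α=3/7: [925/21, 437/7, 668/7]
= [44, 62, 95]

query (0,2) [L1,L2,L3,L5] — begin 0,0,0
L1 α=1/2: [43, 229/2, 40]
L2 α=3/4: [95/2, 1519/8, 319/4]
L3 α=1/2: [309/4, 3071/16, 863/8]
L5 α=1/4: [1103/16, 9629/64, 3965/32]
= [69, 150, 124]

at x=2,y=1 over L1,L2,L3,L5,L6:
+L1 (α=3/4) → [381/4, 39/2, 114]
+L2 (α=2/5) → [355/4, 1109/10, 756/5]
+L3 (α=1/3) → [279/2, 548/5, 764/5]
+L5 (α=1/4) → [1093/8, 586/5, 848/5]
+L6 (α=5/6) → [9133/48, 6961/30, 908/5]
→ [190, 232, 182]

(2,2) stack=L1,L2,L3,L5,L6; from [0,0,0]:
L1 α=6/7: [1104/7, 1272/7, 288/7]
L2 α=1/6: [1200/7, 1228/7, 881/21]
L3 α=3/7: [8517/49, 6991/49, 5414/147]
L5 α=1/2: [7321/49, 7677/98, 17995/147]
L6 α=3/5: [33017/245, 11793/245, 47897/735]
rounded: [135, 48, 65]


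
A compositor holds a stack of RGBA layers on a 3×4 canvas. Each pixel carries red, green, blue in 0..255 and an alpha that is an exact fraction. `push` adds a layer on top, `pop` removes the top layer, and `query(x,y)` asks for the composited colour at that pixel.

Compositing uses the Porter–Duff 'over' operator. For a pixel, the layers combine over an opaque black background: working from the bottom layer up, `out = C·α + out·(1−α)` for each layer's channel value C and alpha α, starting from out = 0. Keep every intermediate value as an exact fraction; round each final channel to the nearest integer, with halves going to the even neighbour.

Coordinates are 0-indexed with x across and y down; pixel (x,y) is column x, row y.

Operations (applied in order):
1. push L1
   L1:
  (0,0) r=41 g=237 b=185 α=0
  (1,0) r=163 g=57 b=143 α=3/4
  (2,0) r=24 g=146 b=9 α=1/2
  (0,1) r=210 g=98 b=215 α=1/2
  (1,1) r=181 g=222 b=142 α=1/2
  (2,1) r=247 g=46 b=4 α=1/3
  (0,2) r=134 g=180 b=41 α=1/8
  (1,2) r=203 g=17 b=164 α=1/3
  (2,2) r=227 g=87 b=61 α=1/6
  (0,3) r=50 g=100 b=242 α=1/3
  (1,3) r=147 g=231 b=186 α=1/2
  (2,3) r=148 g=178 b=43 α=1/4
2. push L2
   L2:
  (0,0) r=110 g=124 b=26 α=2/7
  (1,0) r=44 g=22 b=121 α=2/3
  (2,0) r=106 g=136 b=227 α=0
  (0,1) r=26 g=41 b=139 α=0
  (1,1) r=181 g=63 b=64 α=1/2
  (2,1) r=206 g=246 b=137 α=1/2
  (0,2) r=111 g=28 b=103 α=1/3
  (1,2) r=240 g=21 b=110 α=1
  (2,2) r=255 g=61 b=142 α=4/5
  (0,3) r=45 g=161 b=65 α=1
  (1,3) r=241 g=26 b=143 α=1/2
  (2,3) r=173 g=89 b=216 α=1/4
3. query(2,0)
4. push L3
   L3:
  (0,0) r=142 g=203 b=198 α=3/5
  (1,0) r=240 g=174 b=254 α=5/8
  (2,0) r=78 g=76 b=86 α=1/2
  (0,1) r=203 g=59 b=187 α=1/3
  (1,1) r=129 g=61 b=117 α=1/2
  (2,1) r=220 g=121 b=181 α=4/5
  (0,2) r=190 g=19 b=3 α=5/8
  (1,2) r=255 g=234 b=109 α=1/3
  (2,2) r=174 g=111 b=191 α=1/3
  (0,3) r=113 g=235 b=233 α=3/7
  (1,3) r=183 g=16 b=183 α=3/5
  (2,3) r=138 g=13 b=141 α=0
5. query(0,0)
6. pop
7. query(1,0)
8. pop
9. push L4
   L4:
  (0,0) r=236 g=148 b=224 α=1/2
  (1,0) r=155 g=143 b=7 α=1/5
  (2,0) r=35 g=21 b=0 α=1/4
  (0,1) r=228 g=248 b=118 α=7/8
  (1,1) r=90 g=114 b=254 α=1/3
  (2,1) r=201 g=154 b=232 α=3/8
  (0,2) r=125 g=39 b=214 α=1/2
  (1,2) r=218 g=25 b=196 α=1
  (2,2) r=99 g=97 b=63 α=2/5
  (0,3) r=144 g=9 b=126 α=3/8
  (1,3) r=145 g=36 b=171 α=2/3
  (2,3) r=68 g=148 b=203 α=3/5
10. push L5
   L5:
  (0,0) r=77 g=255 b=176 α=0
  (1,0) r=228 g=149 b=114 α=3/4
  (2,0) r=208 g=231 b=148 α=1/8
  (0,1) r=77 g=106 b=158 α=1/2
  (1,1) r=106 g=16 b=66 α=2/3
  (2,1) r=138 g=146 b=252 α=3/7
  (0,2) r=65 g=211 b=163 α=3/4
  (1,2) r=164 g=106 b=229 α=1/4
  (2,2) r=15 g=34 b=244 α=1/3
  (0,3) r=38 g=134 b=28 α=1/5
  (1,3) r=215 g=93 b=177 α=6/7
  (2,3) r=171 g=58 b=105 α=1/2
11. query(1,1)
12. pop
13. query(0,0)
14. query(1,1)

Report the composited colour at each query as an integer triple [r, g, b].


query (2,0) [L1,L2] — begin 0,0,0
+L1 (α=1/2) → [12, 73, 9/2]
+L2 (α=0) → [12, 73, 9/2]
rounded: [12, 73, 4]

(0,0) stack=L1,L2,L3; from [0,0,0]:
+L1 (α=0) → [0, 0, 0]
+L2 (α=2/7) → [220/7, 248/7, 52/7]
+L3 (α=3/5) → [3422/35, 4759/35, 4262/35]
= [98, 136, 122]

at x=1,y=0 over L1,L2:
+L1 (α=3/4) → [489/4, 171/4, 429/4]
+L2 (α=2/3) → [841/12, 347/12, 1397/12]
→ [70, 29, 116]

(1,1) stack=L1,L4,L5; from [0,0,0]:
after L1 α=1/2: [181/2, 111, 71]
after L4 α=1/3: [271/3, 112, 132]
after L5 α=2/3: [907/9, 48, 88]
→ [101, 48, 88]

at x=0,y=0 over L1,L4:
after L1 α=0: [0, 0, 0]
after L4 α=1/2: [118, 74, 112]
rounded: [118, 74, 112]

query (1,1) [L1,L4] — begin 0,0,0
L1 α=1/2: [181/2, 111, 71]
L4 α=1/3: [271/3, 112, 132]
rounded: [90, 112, 132]


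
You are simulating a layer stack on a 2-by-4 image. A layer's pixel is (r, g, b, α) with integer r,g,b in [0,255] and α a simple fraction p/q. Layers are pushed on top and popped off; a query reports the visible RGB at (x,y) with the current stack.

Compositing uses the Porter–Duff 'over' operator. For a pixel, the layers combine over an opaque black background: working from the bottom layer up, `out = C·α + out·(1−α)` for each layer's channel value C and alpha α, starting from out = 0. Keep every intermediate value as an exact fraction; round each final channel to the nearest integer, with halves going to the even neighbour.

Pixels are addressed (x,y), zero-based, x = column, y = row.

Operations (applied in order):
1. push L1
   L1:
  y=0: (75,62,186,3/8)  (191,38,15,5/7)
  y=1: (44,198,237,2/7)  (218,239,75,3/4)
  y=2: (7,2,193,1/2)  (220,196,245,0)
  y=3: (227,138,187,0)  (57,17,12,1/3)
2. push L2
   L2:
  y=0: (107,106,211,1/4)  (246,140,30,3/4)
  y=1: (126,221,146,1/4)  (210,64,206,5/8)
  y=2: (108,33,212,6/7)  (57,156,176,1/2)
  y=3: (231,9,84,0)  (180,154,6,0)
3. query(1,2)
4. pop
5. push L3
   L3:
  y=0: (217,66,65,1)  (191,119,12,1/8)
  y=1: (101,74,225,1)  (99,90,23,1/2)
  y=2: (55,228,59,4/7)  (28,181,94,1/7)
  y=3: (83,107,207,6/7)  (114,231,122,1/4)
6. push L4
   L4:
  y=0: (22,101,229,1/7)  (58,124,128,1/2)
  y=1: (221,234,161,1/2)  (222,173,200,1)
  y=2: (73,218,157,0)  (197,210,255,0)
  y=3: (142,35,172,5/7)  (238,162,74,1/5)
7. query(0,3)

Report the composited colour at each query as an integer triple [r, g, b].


(1,2) stack=L1,L2; from [0,0,0]:
+L1 (α=0) → [0, 0, 0]
+L2 (α=1/2) → [57/2, 78, 88]
= [28, 78, 88]

(0,3) stack=L1,L3,L4; from [0,0,0]:
L1 α=0: [0, 0, 0]
L3 α=6/7: [498/7, 642/7, 1242/7]
L4 α=5/7: [5966/49, 2509/49, 8504/49]
rounded: [122, 51, 174]


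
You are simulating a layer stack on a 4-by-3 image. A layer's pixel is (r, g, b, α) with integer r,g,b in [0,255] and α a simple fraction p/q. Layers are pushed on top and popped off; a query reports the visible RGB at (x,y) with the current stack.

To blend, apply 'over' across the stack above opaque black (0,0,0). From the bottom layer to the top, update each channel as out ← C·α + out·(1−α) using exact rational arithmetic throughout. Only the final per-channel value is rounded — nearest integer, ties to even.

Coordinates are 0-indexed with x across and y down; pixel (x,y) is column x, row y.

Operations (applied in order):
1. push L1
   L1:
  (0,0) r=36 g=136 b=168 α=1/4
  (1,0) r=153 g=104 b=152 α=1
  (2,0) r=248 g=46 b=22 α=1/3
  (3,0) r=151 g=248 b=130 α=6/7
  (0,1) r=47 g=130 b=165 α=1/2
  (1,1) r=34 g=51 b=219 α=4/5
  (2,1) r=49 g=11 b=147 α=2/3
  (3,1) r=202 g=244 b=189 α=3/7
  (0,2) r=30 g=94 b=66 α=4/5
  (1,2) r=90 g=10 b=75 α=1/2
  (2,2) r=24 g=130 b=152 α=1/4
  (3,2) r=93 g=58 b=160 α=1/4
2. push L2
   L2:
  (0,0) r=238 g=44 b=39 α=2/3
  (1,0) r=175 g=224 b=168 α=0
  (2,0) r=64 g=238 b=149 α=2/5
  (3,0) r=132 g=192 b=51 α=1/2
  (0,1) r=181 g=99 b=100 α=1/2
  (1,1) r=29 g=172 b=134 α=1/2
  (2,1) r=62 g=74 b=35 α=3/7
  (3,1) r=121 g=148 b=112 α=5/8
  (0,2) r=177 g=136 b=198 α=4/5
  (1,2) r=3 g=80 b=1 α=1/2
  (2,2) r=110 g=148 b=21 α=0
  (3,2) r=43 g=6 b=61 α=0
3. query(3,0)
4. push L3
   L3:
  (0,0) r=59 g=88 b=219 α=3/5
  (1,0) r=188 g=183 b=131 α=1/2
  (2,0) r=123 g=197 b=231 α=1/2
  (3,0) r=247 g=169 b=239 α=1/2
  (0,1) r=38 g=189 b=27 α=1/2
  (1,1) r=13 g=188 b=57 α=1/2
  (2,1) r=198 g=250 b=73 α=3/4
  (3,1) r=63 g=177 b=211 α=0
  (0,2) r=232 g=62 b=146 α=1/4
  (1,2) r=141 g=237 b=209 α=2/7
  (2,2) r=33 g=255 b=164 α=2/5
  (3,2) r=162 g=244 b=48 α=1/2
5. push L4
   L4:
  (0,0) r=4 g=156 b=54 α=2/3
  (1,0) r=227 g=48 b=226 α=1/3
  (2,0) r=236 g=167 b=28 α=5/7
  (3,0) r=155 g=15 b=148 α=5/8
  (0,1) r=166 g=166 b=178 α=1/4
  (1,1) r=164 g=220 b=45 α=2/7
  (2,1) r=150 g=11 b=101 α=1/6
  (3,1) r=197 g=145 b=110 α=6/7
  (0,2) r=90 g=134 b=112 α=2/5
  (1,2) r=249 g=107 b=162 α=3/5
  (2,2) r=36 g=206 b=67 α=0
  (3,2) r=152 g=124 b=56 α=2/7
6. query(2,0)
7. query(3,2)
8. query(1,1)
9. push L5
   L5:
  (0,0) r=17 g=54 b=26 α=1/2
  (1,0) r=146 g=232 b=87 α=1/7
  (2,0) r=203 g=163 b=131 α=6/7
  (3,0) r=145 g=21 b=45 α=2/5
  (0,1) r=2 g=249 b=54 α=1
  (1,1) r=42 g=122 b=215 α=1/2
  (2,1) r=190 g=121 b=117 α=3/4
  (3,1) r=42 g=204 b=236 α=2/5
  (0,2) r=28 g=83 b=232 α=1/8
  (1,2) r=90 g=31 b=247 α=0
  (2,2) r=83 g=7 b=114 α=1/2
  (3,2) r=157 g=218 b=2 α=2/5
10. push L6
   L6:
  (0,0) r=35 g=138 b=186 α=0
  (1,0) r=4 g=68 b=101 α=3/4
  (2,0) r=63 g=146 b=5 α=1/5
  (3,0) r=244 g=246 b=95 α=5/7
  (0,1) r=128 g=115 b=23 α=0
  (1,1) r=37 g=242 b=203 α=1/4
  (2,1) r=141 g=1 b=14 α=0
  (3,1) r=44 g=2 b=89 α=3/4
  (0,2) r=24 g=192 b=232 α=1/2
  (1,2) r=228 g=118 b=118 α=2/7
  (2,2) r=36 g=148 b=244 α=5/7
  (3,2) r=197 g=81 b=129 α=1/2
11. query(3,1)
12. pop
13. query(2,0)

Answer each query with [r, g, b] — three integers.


at x=3,y=0 over L1,L2:
L1 α=6/7: [906/7, 1488/7, 780/7]
L2 α=1/2: [915/7, 1416/7, 1137/14]
→ [131, 202, 81]

query (2,0) [L1,L2,L3,L4] — begin 0,0,0
after L1 α=1/3: [248/3, 46/3, 22/3]
after L2 α=2/5: [376/5, 522/5, 64]
after L3 α=1/2: [991/10, 1507/10, 295/2]
after L4 α=5/7: [6891/35, 5682/35, 435/7]
= [197, 162, 62]

query (3,2) [L1,L2,L3,L4] — begin 0,0,0
L1 α=1/4: [93/4, 29/2, 40]
L2 α=0: [93/4, 29/2, 40]
L3 α=1/2: [741/8, 517/4, 44]
L4 α=2/7: [6137/56, 511/4, 332/7]
→ [110, 128, 47]

(1,1) stack=L1,L2,L3,L4; from [0,0,0]:
L1 α=4/5: [136/5, 204/5, 876/5]
L2 α=1/2: [281/10, 532/5, 773/5]
L3 α=1/2: [411/20, 736/5, 529/5]
L4 α=2/7: [1723/28, 168, 619/7]
rounded: [62, 168, 88]

(3,1) stack=L1,L2,L3,L4,L5,L6; from [0,0,0]:
after L1 α=3/7: [606/7, 732/7, 81]
after L2 α=5/8: [6053/56, 922/7, 803/8]
after L3 α=0: [6053/56, 922/7, 803/8]
after L4 α=6/7: [72245/392, 7012/49, 869/8]
after L5 α=2/5: [249663/1960, 41028/245, 6383/40]
after L6 α=3/4: [508383/7840, 21249/490, 17063/160]
= [65, 43, 107]

(2,0) stack=L1,L2,L3,L4,L5; from [0,0,0]:
+L1 (α=1/3) → [248/3, 46/3, 22/3]
+L2 (α=2/5) → [376/5, 522/5, 64]
+L3 (α=1/2) → [991/10, 1507/10, 295/2]
+L4 (α=5/7) → [6891/35, 5682/35, 435/7]
+L5 (α=6/7) → [49521/245, 39912/245, 5937/49]
rounded: [202, 163, 121]


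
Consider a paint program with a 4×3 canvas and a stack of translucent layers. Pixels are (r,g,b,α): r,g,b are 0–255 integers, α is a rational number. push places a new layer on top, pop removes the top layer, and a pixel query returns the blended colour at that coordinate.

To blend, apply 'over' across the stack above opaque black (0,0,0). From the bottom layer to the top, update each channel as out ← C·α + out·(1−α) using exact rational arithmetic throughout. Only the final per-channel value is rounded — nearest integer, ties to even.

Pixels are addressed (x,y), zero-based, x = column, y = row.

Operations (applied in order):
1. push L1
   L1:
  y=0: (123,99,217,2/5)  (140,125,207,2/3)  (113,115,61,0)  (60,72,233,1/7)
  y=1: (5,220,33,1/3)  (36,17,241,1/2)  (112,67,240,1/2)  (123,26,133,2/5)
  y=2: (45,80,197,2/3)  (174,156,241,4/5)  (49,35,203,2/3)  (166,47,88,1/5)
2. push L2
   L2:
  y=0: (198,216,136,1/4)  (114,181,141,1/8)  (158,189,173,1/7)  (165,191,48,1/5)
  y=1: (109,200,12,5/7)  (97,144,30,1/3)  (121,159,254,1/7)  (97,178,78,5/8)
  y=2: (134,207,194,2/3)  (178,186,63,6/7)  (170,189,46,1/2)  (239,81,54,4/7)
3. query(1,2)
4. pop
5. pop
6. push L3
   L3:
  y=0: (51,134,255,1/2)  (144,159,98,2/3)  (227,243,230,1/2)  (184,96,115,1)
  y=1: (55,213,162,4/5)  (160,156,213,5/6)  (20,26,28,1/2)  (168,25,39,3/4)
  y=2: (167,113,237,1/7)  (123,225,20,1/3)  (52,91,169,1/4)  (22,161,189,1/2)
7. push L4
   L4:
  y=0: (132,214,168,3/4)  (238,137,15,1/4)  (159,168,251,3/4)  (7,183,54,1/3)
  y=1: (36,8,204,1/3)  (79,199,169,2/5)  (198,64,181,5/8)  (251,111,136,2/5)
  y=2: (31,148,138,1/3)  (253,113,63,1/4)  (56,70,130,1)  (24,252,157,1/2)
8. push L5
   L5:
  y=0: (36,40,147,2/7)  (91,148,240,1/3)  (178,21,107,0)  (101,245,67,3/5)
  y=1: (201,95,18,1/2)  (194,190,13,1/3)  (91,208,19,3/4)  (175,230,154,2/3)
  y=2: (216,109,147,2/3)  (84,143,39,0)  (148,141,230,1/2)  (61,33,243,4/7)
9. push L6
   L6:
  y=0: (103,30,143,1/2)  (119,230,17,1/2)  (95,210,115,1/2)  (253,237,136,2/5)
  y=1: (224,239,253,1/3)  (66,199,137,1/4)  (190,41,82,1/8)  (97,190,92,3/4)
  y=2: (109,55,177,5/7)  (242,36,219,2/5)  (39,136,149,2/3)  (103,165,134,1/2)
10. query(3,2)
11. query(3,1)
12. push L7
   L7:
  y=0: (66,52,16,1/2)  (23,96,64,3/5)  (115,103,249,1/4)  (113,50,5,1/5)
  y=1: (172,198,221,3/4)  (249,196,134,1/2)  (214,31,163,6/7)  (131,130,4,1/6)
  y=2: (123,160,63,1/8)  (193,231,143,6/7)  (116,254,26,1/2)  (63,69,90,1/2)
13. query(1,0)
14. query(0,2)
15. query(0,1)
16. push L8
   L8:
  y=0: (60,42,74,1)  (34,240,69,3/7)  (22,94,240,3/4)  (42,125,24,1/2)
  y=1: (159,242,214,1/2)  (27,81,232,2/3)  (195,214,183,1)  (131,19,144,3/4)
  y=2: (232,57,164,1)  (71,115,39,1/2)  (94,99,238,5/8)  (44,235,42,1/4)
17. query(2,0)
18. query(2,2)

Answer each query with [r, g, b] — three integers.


query (1,2) [L1,L2] — begin 0,0,0
after L1 α=4/5: [696/5, 624/5, 964/5]
after L2 α=6/7: [6036/35, 6204/35, 2854/35]
= [172, 177, 82]

query (3,2) [L3,L4,L5,L6] — begin 0,0,0
L3 α=1/2: [11, 161/2, 189/2]
L4 α=1/2: [35/2, 665/4, 503/4]
L5 α=4/7: [593/14, 2523/28, 771/4]
L6 α=1/2: [2035/28, 7143/56, 1307/8]
→ [73, 128, 163]

(3,1) stack=L3,L4,L5,L6; from [0,0,0]:
after L3 α=3/4: [126, 75/4, 117/4]
after L4 α=2/5: [176, 1113/20, 1439/20]
after L5 α=2/3: [526/3, 10313/60, 2533/20]
after L6 α=3/4: [1399/12, 44513/240, 8053/80]
→ [117, 185, 101]

at x=1,y=0 over L3,L4,L5,L6,L7:
L3 α=2/3: [96, 106, 196/3]
L4 α=1/4: [263/2, 455/4, 211/4]
L5 α=1/3: [118, 751/6, 691/6]
L6 α=1/2: [237/2, 2131/12, 793/12]
L7 α=3/5: [306/5, 3859/30, 389/6]
→ [61, 129, 65]

at x=0,y=2 over L3,L4,L5,L6,L7:
+L3 (α=1/7) → [167/7, 113/7, 237/7]
+L4 (α=1/3) → [551/21, 1262/21, 480/7]
+L5 (α=2/3) → [9623/63, 5840/63, 846/7]
+L6 (α=5/7) → [53581/441, 29005/441, 7887/49]
+L7 (α=1/8) → [30665/252, 39085/504, 1041/7]
→ [122, 78, 149]

(0,1) stack=L3,L4,L5,L6,L7; from [0,0,0]:
+L3 (α=4/5) → [44, 852/5, 648/5]
+L4 (α=1/3) → [124/3, 1744/15, 772/5]
+L5 (α=1/2) → [727/6, 3169/30, 431/5]
+L6 (α=1/3) → [1399/9, 6754/45, 709/5]
+L7 (α=3/4) → [6043/36, 8371/45, 1006/5]
→ [168, 186, 201]

at x=2,y=0 over L3,L4,L5,L6,L7,L8:
+L3 (α=1/2) → [227/2, 243/2, 115]
+L4 (α=3/4) → [1181/8, 1251/8, 217]
+L5 (α=0) → [1181/8, 1251/8, 217]
+L6 (α=1/2) → [1941/16, 2931/16, 166]
+L7 (α=1/4) → [7663/64, 10441/64, 747/4]
+L8 (α=3/4) → [11887/256, 28489/256, 3627/16]
= [46, 111, 227]

(2,2) stack=L3,L4,L5,L6,L7,L8; from [0,0,0]:
L3 α=1/4: [13, 91/4, 169/4]
L4 α=1: [56, 70, 130]
L5 α=1/2: [102, 211/2, 180]
L6 α=2/3: [60, 755/6, 478/3]
L7 α=1/2: [88, 2279/12, 278/3]
L8 α=5/8: [367/4, 4259/32, 367/2]
→ [92, 133, 184]


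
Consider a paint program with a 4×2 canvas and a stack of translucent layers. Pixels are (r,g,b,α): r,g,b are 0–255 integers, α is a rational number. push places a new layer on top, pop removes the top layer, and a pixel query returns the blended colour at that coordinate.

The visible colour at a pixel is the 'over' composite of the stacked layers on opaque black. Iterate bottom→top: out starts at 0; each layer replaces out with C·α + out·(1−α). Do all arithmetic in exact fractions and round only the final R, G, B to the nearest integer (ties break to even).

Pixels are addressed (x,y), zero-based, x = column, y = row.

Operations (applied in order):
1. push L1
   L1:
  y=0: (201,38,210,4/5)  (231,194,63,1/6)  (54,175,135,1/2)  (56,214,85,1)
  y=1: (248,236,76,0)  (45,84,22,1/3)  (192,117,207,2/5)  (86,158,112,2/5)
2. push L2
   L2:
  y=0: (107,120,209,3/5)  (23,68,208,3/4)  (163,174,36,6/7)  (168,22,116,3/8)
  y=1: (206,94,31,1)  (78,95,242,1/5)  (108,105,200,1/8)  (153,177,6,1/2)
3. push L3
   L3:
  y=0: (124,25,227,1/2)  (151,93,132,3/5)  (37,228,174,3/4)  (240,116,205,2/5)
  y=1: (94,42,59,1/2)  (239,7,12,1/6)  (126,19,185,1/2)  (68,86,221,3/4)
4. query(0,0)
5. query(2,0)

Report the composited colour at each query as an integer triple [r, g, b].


(0,0) stack=L1,L2,L3; from [0,0,0]:
after L1 α=4/5: [804/5, 152/5, 168]
after L2 α=3/5: [3213/25, 2104/25, 963/5]
after L3 α=1/2: [6313/50, 2729/50, 1049/5]
rounded: [126, 55, 210]

(2,0) stack=L1,L2,L3; from [0,0,0]:
after L1 α=1/2: [27, 175/2, 135/2]
after L2 α=6/7: [1005/7, 2263/14, 81/2]
after L3 α=3/4: [891/14, 11839/56, 1125/8]
= [64, 211, 141]


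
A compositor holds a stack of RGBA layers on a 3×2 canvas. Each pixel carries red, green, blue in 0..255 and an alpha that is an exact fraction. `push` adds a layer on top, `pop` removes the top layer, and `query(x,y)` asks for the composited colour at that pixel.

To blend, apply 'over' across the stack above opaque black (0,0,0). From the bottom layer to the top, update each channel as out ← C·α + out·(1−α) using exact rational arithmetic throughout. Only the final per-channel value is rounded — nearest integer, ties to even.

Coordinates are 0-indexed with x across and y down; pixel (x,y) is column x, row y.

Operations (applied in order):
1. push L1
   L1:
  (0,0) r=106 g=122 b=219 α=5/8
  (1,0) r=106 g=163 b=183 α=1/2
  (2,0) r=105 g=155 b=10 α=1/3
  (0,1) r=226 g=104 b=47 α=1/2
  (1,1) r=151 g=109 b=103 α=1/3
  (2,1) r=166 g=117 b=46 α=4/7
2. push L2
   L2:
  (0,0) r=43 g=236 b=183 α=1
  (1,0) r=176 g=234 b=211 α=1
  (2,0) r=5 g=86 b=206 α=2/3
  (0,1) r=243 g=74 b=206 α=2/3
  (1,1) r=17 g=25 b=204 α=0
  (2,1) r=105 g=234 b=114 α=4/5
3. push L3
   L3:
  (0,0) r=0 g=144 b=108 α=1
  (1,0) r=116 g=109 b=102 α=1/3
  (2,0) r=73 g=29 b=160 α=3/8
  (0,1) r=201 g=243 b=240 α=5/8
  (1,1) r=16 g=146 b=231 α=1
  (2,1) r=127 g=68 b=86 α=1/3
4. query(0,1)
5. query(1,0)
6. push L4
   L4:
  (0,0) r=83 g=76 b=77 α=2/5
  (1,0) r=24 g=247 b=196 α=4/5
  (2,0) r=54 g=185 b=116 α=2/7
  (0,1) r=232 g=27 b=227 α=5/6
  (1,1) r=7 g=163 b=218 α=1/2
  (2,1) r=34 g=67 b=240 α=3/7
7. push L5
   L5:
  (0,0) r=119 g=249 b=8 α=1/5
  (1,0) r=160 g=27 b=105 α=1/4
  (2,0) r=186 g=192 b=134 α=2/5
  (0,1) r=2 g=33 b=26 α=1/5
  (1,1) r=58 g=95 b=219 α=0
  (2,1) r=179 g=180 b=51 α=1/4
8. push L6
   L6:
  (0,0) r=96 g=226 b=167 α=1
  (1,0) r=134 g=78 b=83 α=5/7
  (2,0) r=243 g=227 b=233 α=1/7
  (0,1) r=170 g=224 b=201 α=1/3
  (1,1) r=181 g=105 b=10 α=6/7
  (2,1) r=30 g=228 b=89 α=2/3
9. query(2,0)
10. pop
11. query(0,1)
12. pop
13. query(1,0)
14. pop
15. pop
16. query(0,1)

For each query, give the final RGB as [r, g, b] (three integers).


query (0,1) [L1,L2,L3] — begin 0,0,0
+L1 (α=1/2) → [113, 52, 47/2]
+L2 (α=2/3) → [599/3, 200/3, 871/6]
+L3 (α=5/8) → [401/2, 1415/8, 3271/16]
→ [200, 177, 204]

(1,0) stack=L1,L2,L3; from [0,0,0]:
L1 α=1/2: [53, 163/2, 183/2]
L2 α=1: [176, 234, 211]
L3 α=1/3: [156, 577/3, 524/3]
→ [156, 192, 175]

(2,0) stack=L1,L2,L3,L4,L5,L6; from [0,0,0]:
L1 α=1/3: [35, 155/3, 10/3]
L2 α=2/3: [15, 671/9, 1246/9]
L3 α=3/8: [147/4, 2069/36, 5275/36]
L4 α=2/7: [1167/28, 23665/252, 4961/36]
L5 α=2/5: [13917/140, 55921/420, 8177/60]
L6 α=1/7: [58761/490, 71811/490, 1501/10]
= [120, 147, 150]

at x=0,y=1 over L1,L2,L3,L4,L5:
L1 α=1/2: [113, 52, 47/2]
L2 α=2/3: [599/3, 200/3, 871/6]
L3 α=5/8: [401/2, 1415/8, 3271/16]
L4 α=5/6: [907/4, 2495/48, 21431/96]
L5 α=1/5: [909/5, 2891/60, 4411/24]
→ [182, 48, 184]

(1,0) stack=L1,L2,L3,L4; from [0,0,0]:
after L1 α=1/2: [53, 163/2, 183/2]
after L2 α=1: [176, 234, 211]
after L3 α=1/3: [156, 577/3, 524/3]
after L4 α=4/5: [252/5, 3541/15, 2876/15]
= [50, 236, 192]

query (0,1) [L1,L2] — begin 0,0,0
+L1 (α=1/2) → [113, 52, 47/2]
+L2 (α=2/3) → [599/3, 200/3, 871/6]
rounded: [200, 67, 145]


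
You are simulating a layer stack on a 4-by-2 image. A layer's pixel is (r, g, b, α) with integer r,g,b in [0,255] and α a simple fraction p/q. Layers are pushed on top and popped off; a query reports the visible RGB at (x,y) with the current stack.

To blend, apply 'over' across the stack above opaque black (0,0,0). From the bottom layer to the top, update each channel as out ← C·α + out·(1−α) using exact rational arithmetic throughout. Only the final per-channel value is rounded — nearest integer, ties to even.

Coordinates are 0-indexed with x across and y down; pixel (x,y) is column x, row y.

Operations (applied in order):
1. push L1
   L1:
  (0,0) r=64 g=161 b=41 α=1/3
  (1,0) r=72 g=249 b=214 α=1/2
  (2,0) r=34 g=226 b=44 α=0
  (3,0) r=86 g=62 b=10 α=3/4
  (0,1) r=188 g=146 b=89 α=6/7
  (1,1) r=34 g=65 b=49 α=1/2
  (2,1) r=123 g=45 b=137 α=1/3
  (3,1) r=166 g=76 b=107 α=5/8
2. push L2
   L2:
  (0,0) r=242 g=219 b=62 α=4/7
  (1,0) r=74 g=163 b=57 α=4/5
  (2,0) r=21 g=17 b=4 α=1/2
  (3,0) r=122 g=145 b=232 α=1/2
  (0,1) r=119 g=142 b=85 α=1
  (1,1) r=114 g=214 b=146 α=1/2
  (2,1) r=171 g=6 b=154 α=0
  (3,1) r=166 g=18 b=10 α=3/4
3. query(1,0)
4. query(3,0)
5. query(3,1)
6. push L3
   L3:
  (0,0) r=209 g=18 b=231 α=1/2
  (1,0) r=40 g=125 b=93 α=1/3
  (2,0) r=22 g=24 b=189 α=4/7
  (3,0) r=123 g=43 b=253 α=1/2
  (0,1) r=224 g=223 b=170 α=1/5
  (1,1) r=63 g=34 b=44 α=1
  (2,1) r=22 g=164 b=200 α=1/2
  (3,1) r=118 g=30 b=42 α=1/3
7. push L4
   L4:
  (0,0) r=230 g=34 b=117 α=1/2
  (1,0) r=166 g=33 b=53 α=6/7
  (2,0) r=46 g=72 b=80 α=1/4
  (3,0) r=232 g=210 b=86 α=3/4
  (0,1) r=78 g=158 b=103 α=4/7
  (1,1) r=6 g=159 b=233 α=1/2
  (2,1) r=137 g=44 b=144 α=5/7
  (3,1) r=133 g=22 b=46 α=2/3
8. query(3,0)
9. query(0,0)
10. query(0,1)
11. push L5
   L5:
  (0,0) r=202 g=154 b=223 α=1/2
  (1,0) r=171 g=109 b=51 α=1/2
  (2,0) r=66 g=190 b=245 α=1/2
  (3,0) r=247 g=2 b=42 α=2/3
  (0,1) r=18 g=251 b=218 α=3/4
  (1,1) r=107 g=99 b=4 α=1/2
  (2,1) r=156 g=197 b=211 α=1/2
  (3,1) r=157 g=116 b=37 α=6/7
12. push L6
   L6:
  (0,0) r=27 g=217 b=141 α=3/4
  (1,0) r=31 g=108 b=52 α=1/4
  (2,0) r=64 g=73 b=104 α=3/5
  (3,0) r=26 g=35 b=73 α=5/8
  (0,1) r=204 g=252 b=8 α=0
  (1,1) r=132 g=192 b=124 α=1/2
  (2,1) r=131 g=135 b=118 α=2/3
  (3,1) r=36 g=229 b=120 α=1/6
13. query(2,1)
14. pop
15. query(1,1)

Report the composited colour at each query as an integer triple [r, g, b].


query (1,0) [L1,L2] — begin 0,0,0
after L1 α=1/2: [36, 249/2, 107]
after L2 α=4/5: [332/5, 1553/10, 67]
rounded: [66, 155, 67]

at x=3,y=0 over L1,L2:
after L1 α=3/4: [129/2, 93/2, 15/2]
after L2 α=1/2: [373/4, 383/4, 479/4]
→ [93, 96, 120]

query (3,1) [L1,L2] — begin 0,0,0
L1 α=5/8: [415/4, 95/2, 535/8]
L2 α=3/4: [2407/16, 203/8, 775/32]
= [150, 25, 24]

(3,0) stack=L1,L2,L3,L4; from [0,0,0]:
L1 α=3/4: [129/2, 93/2, 15/2]
L2 α=1/2: [373/4, 383/4, 479/4]
L3 α=1/2: [865/8, 555/8, 1491/8]
L4 α=3/4: [6433/32, 5595/32, 3555/32]
= [201, 175, 111]

at x=0,y=0 over L1,L2,L3,L4:
L1 α=1/3: [64/3, 161/3, 41/3]
L2 α=4/7: [1032/7, 1037/7, 289/7]
L3 α=1/2: [2495/14, 1163/14, 953/7]
L4 α=1/2: [5715/28, 1639/28, 886/7]
= [204, 59, 127]

(0,1) stack=L1,L2,L3,L4; from [0,0,0]:
+L1 (α=6/7) → [1128/7, 876/7, 534/7]
+L2 (α=1) → [119, 142, 85]
+L3 (α=1/5) → [140, 791/5, 102]
+L4 (α=4/7) → [732/7, 5533/35, 718/7]
= [105, 158, 103]

at x=2,y=1 over L1,L2,L3,L4,L5,L6:
after L1 α=1/3: [41, 15, 137/3]
after L2 α=0: [41, 15, 137/3]
after L3 α=1/2: [63/2, 179/2, 737/6]
after L4 α=5/7: [748/7, 57, 2897/21]
after L5 α=1/2: [920/7, 127, 3664/21]
after L6 α=2/3: [918/7, 397/3, 8620/63]
= [131, 132, 137]

at x=1,y=1 over L1,L2,L3,L4,L5:
L1 α=1/2: [17, 65/2, 49/2]
L2 α=1/2: [131/2, 493/4, 341/4]
L3 α=1: [63, 34, 44]
L4 α=1/2: [69/2, 193/2, 277/2]
L5 α=1/2: [283/4, 391/4, 285/4]
= [71, 98, 71]


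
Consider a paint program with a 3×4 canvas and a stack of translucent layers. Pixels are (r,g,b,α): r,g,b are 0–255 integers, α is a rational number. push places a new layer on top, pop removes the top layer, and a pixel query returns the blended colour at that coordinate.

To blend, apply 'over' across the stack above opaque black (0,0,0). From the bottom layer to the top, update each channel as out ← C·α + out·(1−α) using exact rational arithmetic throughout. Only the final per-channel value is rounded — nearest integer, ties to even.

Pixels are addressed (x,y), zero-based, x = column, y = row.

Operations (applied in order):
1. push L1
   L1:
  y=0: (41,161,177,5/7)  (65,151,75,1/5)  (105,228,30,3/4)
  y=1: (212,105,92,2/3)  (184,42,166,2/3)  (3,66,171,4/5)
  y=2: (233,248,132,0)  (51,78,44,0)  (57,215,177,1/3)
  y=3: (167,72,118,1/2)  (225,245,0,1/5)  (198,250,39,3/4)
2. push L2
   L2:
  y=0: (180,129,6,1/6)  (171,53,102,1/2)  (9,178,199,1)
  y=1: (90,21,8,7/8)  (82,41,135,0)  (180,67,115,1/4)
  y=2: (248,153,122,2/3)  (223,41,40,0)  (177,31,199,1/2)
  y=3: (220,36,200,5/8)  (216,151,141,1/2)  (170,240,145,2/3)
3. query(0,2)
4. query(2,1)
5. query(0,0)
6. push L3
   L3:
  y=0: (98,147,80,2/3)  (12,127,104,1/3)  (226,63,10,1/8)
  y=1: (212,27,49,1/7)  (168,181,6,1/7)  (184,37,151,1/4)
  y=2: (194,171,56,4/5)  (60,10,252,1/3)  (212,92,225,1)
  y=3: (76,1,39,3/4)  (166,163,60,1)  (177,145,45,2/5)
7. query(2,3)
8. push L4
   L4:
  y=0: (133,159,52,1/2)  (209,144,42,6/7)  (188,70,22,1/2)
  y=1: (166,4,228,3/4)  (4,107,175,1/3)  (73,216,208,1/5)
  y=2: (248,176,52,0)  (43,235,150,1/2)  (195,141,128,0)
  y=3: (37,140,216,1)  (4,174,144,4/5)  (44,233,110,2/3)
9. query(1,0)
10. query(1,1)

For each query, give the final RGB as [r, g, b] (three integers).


at x=0,y=2 over L1,L2:
+L1 (α=0) → [0, 0, 0]
+L2 (α=2/3) → [496/3, 102, 244/3]
→ [165, 102, 81]

query (2,1) [L1,L2] — begin 0,0,0
+L1 (α=4/5) → [12/5, 264/5, 684/5]
+L2 (α=1/4) → [234/5, 1127/20, 2627/20]
= [47, 56, 131]

(0,0) stack=L1,L2; from [0,0,0]:
L1 α=5/7: [205/7, 115, 885/7]
L2 α=1/6: [2285/42, 352/3, 1489/14]
→ [54, 117, 106]

at x=2,y=3 over L1,L2,L3:
L1 α=3/4: [297/2, 375/2, 117/4]
L2 α=2/3: [977/6, 445/2, 1277/12]
L3 α=2/5: [337/2, 383/2, 1637/20]
→ [168, 192, 82]

(1,0) stack=L1,L2,L3,L4; from [0,0,0]:
+L1 (α=1/5) → [13, 151/5, 15]
+L2 (α=1/2) → [92, 208/5, 117/2]
+L3 (α=1/3) → [196/3, 1051/15, 221/3]
+L4 (α=6/7) → [3958/21, 14011/105, 977/21]
rounded: [188, 133, 47]

query (1,1) [L1,L2,L3,L4] — begin 0,0,0
+L1 (α=2/3) → [368/3, 28, 332/3]
+L2 (α=0) → [368/3, 28, 332/3]
+L3 (α=1/7) → [904/7, 349/7, 670/7]
+L4 (α=1/3) → [612/7, 1447/21, 855/7]
rounded: [87, 69, 122]


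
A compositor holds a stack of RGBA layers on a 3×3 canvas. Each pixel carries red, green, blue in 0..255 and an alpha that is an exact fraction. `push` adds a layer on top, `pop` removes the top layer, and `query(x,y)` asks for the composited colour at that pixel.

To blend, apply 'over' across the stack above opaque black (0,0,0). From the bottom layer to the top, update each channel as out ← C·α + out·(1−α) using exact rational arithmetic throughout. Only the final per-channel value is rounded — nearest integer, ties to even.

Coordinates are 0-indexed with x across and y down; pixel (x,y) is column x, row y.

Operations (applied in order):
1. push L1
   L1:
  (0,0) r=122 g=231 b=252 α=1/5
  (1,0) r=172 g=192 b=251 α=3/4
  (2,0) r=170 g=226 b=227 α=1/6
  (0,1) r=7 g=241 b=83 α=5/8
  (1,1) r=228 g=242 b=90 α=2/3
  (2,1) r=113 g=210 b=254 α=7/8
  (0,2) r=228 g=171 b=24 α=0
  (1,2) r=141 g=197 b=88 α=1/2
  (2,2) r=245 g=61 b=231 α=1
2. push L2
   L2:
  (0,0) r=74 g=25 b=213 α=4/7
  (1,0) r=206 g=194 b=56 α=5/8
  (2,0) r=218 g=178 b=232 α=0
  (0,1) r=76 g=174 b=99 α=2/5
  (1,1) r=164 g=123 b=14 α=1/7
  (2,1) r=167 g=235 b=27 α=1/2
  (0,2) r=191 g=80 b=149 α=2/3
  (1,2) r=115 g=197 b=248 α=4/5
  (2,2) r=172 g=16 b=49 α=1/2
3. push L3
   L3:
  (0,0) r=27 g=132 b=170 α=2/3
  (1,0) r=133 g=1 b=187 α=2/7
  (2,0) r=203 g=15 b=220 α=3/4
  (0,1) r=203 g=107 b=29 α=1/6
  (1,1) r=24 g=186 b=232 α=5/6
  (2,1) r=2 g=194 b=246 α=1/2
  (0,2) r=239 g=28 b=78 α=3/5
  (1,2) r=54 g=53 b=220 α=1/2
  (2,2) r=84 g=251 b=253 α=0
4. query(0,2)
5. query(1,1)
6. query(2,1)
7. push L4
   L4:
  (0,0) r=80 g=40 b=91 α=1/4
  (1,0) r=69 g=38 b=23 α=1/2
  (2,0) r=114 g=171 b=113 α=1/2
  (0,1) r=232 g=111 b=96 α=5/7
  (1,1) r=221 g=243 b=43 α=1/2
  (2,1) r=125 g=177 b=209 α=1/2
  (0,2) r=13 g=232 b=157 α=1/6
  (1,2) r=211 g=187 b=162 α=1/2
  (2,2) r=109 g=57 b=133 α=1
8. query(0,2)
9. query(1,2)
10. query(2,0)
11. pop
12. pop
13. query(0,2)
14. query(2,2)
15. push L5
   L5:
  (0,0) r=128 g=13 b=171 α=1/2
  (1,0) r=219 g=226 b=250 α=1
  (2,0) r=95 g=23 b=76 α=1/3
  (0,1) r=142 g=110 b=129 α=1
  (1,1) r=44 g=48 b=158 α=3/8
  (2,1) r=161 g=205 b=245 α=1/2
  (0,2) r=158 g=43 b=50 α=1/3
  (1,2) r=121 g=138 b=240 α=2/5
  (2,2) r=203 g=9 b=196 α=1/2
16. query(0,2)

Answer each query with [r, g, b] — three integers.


(0,2) stack=L1,L2,L3; from [0,0,0]:
+L1 (α=0) → [0, 0, 0]
+L2 (α=2/3) → [382/3, 160/3, 298/3]
+L3 (α=3/5) → [583/3, 572/15, 1298/15]
→ [194, 38, 87]

(1,1) stack=L1,L2,L3; from [0,0,0]:
L1 α=2/3: [152, 484/3, 60]
L2 α=1/7: [1076/7, 1091/7, 374/7]
L3 α=5/6: [958/21, 7601/42, 4247/21]
rounded: [46, 181, 202]

(2,1) stack=L1,L2,L3; from [0,0,0]:
after L1 α=7/8: [791/8, 735/4, 889/4]
after L2 α=1/2: [2127/16, 1675/8, 997/8]
after L3 α=1/2: [2159/32, 3227/16, 2965/16]
rounded: [67, 202, 185]

(0,2) stack=L1,L2,L3,L4; from [0,0,0]:
+L1 (α=0) → [0, 0, 0]
+L2 (α=2/3) → [382/3, 160/3, 298/3]
+L3 (α=3/5) → [583/3, 572/15, 1298/15]
+L4 (α=1/6) → [1477/9, 634/9, 1769/18]
rounded: [164, 70, 98]

(1,2) stack=L1,L2,L3,L4; from [0,0,0]:
+L1 (α=1/2) → [141/2, 197/2, 44]
+L2 (α=4/5) → [1061/10, 1773/10, 1036/5]
+L3 (α=1/2) → [1601/20, 2303/20, 1068/5]
+L4 (α=1/2) → [5821/40, 6043/40, 939/5]
→ [146, 151, 188]

(2,0) stack=L1,L2,L3,L4; from [0,0,0]:
after L1 α=1/6: [85/3, 113/3, 227/6]
after L2 α=0: [85/3, 113/3, 227/6]
after L3 α=3/4: [478/3, 62/3, 4187/24]
after L4 α=1/2: [410/3, 575/6, 6899/48]
= [137, 96, 144]

(0,2) stack=L1,L2; from [0,0,0]:
L1 α=0: [0, 0, 0]
L2 α=2/3: [382/3, 160/3, 298/3]
= [127, 53, 99]

at x=2,y=2 over L1,L2:
after L1 α=1: [245, 61, 231]
after L2 α=1/2: [417/2, 77/2, 140]
→ [208, 38, 140]

at x=0,y=2 over L1,L2,L5:
+L1 (α=0) → [0, 0, 0]
+L2 (α=2/3) → [382/3, 160/3, 298/3]
+L5 (α=1/3) → [1238/9, 449/9, 746/9]
= [138, 50, 83]


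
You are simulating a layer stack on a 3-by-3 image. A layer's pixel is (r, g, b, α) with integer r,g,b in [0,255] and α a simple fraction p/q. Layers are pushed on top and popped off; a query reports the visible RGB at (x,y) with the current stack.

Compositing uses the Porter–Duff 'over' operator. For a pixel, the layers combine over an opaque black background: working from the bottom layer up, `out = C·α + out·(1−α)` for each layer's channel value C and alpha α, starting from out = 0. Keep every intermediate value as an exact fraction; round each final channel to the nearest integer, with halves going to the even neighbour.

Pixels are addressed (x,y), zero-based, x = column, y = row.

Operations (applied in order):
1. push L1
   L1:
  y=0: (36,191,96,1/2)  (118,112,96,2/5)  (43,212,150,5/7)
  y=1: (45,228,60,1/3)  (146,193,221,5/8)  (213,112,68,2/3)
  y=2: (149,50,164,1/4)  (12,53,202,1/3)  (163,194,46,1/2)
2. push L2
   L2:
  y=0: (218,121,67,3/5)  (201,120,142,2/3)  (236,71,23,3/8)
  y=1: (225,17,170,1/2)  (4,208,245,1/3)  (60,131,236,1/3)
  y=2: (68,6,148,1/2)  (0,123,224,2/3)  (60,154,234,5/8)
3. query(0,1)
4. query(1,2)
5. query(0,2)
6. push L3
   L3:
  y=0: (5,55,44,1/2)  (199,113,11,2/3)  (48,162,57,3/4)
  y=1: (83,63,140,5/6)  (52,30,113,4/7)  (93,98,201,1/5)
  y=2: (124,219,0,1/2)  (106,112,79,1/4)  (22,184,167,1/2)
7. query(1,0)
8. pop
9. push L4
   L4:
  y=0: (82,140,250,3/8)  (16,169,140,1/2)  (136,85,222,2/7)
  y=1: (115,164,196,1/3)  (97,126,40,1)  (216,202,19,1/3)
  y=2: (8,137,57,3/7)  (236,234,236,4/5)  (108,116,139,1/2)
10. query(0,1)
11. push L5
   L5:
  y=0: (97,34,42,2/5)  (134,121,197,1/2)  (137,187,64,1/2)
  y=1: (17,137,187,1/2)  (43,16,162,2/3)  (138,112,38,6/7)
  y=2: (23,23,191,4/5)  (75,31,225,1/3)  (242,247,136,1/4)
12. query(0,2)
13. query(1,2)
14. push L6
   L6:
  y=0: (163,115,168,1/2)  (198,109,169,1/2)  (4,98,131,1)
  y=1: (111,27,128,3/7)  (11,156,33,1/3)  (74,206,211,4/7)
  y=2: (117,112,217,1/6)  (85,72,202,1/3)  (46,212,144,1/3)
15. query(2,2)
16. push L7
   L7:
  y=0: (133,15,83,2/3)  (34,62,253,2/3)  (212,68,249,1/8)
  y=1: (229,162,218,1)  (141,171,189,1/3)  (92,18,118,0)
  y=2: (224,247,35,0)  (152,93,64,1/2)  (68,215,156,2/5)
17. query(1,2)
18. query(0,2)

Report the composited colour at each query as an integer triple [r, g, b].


at x=0,y=1 over L1,L2:
L1 α=1/3: [15, 76, 20]
L2 α=1/2: [120, 93/2, 95]
→ [120, 46, 95]

at x=1,y=2 over L1,L2:
+L1 (α=1/3) → [4, 53/3, 202/3]
+L2 (α=2/3) → [4/3, 791/9, 1546/9]
→ [1, 88, 172]

at x=0,y=2 over L1,L2:
L1 α=1/4: [149/4, 25/2, 41]
L2 α=1/2: [421/8, 37/4, 189/2]
→ [53, 9, 94]

query (1,0) [L1,L2,L3] — begin 0,0,0
after L1 α=2/5: [236/5, 224/5, 192/5]
after L2 α=2/3: [2246/15, 1424/15, 1612/15]
after L3 α=2/3: [8216/45, 4814/45, 1942/45]
→ [183, 107, 43]

(0,1) stack=L1,L2,L4; from [0,0,0]:
L1 α=1/3: [15, 76, 20]
L2 α=1/2: [120, 93/2, 95]
L4 α=1/3: [355/3, 257/3, 386/3]
→ [118, 86, 129]

(0,2) stack=L1,L2,L4,L5; from [0,0,0]:
+L1 (α=1/4) → [149/4, 25/2, 41]
+L2 (α=1/2) → [421/8, 37/4, 189/2]
+L4 (α=3/7) → [67/2, 64, 549/7]
+L5 (α=4/5) → [251/10, 156/5, 5897/35]
= [25, 31, 168]

query (1,2) [L1,L2,L4,L5] — begin 0,0,0
after L1 α=1/3: [4, 53/3, 202/3]
after L2 α=2/3: [4/3, 791/9, 1546/9]
after L4 α=4/5: [2836/15, 1843/9, 10042/45]
after L5 α=1/3: [6797/45, 3965/27, 30209/135]
= [151, 147, 224]

query (2,2) [L1,L2,L4,L5,L6] — begin 0,0,0
+L1 (α=1/2) → [163/2, 97, 23]
+L2 (α=5/8) → [1089/16, 1061/8, 1239/8]
+L4 (α=1/2) → [2817/32, 1989/16, 2351/16]
+L5 (α=1/4) → [16195/128, 9919/64, 9229/64]
+L6 (α=1/3) → [19139/192, 16703/96, 13837/96]
rounded: [100, 174, 144]

query (1,2) [L1,L2,L4,L5,L6,L7] — begin 0,0,0
+L1 (α=1/3) → [4, 53/3, 202/3]
+L2 (α=2/3) → [4/3, 791/9, 1546/9]
+L4 (α=4/5) → [2836/15, 1843/9, 10042/45]
+L5 (α=1/3) → [6797/45, 3965/27, 30209/135]
+L6 (α=1/3) → [17419/135, 9874/81, 87688/405]
+L7 (α=1/2) → [37939/270, 17407/162, 56804/405]
= [141, 107, 140]

at x=0,y=2 over L1,L2,L4,L5,L6,L7:
L1 α=1/4: [149/4, 25/2, 41]
L2 α=1/2: [421/8, 37/4, 189/2]
L4 α=3/7: [67/2, 64, 549/7]
L5 α=4/5: [251/10, 156/5, 5897/35]
L6 α=1/6: [485/12, 134/3, 1236/7]
L7 α=0: [485/12, 134/3, 1236/7]
rounded: [40, 45, 177]
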